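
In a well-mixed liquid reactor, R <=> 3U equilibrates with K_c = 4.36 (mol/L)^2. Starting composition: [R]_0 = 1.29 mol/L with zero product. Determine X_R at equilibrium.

X = 0.390

Let X = conversion of R; extent ξ = 1.29·X mol/L.
Concentrations: [R] = 1.29 − 1.29X; [U] = 3.87X.
K_c = [U]^3 / ([R]).
Equating to 4.36 (mol/L)^2: the physical root is X = 0.390.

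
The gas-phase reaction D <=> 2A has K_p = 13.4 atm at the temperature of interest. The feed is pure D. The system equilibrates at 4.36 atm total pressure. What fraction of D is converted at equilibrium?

Basis: 1 mol D initially; let X = conversion of D. Extent ξ = X.
Mole table: n_D = 1 − X; n_A = 2X.
Summing: n_T = 1 + X.
y_i = n_i/n_T, p_i = y_i·P. K_p = p_A^2 / (p_D).
Setting this equal to 13.4 atm and taking the physical root (0 < X < 1) gives X = 0.659.

X = 0.659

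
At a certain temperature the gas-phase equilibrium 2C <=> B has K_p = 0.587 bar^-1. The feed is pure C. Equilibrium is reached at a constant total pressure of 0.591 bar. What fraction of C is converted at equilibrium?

X = 0.353

Let X = conversion of C (basis 1 mol C); extent of reaction ξ = 0.5X.
At extent ξ: n_C = 1 − X; n_B = 0.5X.
Summing: n_T = 1 − 0.5X.
With p_i = (n_i/n_T)P, K_p = p_B / (p_C^2).
This yields a degree-2 equation in X; solving on (0,1), X = 0.353.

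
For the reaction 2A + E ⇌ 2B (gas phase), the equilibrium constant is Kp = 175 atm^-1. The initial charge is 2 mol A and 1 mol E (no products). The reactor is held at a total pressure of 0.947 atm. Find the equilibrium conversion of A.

X = 0.796

Take 2 mol A as basis and let X be its fractional conversion, so ξ = X.
Mole table: n_A = 2 − 2X; n_E = 1 − X; n_B = 2X.
n_T = Σnᵢ = 3 − X.
y_i = n_i/n_T, p_i = y_i·P. Kp = p_B^2 / (p_A^2 p_E).
Substituting and setting equal to 175 atm^-1 gives a polynomial in X; the root in (0,1) is X = 0.796.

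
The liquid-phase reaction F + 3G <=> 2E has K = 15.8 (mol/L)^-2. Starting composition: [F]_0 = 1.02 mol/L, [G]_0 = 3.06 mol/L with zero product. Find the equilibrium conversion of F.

Let X = conversion of F; extent ξ = 1.02·X mol/L.
Concentrations: [F] = 1.02 − 1.02X; [G] = 3.06 − 3.06X; [E] = 2.04X.
K = [E]^2 / ([F] [G]^3).
Setting equal to 15.8 and solving for X on (0,1) gives X = 0.736.

X = 0.736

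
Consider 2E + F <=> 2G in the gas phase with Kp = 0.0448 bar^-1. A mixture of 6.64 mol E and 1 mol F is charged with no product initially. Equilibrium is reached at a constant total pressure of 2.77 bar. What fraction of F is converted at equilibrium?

X = 0.322

Let X = conversion of F (basis 1 mol F); extent of reaction ξ = X.
Species balance: n_E = 6.64 − 2X; n_F = 1 − X; n_G = 2X.
n_T = Σnᵢ = 7.64 − X.
y_i = n_i/n_T, p_i = y_i·P. Kp = p_G^2 / (p_E^2 p_F).
This yields a degree-3 equation in X; solving on (0,1), X = 0.322.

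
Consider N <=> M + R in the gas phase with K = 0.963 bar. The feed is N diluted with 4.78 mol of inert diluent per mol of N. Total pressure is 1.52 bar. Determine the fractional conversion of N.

Take 1 mol N as basis and let X be its fractional conversion, so ξ = X.
Moles: n_N = 1 − X; n_M = X; n_R = X; n_I = 4.78 (inert).
n_T = Σnᵢ = 5.78 + X.
Mole fractions y_i = n_i/n_T; K = p_M p_R / (p_N) with p_i = y_i·P.
Setting this equal to 0.963 bar and taking the physical root (0 < X < 1) gives X = 0.834.

X = 0.834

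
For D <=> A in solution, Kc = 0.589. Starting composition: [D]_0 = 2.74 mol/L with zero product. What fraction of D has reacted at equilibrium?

Let X = conversion of D; extent ξ = 2.74·X mol/L.
Concentrations: [D] = 2.74 − 2.74X; [A] = 2.74X.
Kc = [A] / ([D]).
This equals 0.589 at X = 0.371 (the root in 0 < X < 1).

X = 0.371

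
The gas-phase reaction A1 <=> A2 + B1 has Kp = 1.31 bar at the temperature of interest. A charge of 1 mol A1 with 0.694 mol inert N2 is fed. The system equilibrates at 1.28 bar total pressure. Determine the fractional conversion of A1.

Let X = conversion of A1 (basis 1 mol A1); extent of reaction ξ = X.
Species balance: n_A1 = 1 − X; n_A2 = X; n_B1 = X; n_I = 0.694 (inert).
Summing: n_T = 1.69 + X.
With p_i = (n_i/n_T)P, Kp = p_A2 p_B1 / (p_A1).
Equating to 1.31 bar and solving on 0 < X < 1: X = 0.767.

X = 0.767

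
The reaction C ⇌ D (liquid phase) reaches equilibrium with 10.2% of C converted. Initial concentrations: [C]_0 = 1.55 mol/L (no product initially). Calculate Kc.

Kc = 0.114

Let X = conversion of C.
Concentrations: [C] = 1.55 − 1.55X; [D] = 1.55X.
At X = 0.102: [C] = 1.39, [D] = 0.158.
Kc = [D] / ([C]) = 0.114.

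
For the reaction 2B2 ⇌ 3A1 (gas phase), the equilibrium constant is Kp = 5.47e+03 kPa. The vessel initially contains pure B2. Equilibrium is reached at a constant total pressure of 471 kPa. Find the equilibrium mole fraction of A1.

y_A1 = 0.793

Take 1 mol B2 as basis and let X be its fractional conversion, so ξ = 0.5X.
Species balance: n_B2 = 1 − X; n_A1 = 1.5X.
n_T = Σnᵢ = 1 + 0.5X.
y_i = n_i/n_T, p_i = y_i·P. Kp = p_A1^3 / (p_B2^2).
Substituting and setting equal to 5.47e+03 kPa gives a polynomial in X; the root in (0,1) is X = 0.718.
Then n_A1 = 1.08, n_T = 1.36, so y_A1 = 0.793.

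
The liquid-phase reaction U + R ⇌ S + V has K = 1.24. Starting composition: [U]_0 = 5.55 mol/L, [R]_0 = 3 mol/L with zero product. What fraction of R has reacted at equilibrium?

X = 0.681

Let X = conversion of R; extent ξ = 3·X mol/L.
Concentrations: [U] = 5.55 − 3X; [R] = 3 − 3X; [S] = 3X; [V] = 3X.
K = [S] [V] / ([U] [R]).
Equating to 1.24: the physical root is X = 0.681.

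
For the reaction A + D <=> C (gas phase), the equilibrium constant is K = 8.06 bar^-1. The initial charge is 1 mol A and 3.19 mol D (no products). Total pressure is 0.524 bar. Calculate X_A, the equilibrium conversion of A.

Let X = conversion of A (basis 1 mol A); extent of reaction ξ = X.
Species balance: n_A = 1 − X; n_D = 3.19 − X; n_C = X.
Summing: n_T = 4.19 − X.
Mole fractions y_i = n_i/n_T; K = p_C / (p_A p_D) with p_i = y_i·P.
This yields a degree-2 equation in X; solving on (0,1), X = 0.750.

X = 0.750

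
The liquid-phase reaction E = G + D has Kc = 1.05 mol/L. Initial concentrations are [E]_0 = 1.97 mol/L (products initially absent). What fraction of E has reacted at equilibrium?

X = 0.511

Let X = conversion of E; extent ξ = 1.97·X mol/L.
Concentrations: [E] = 1.97 − 1.97X; [G] = 1.97X; [D] = 1.97X.
Kc = [G] [D] / ([E]).
Solving Kc = 1.05 for X ∈ (0,1): X = 0.511.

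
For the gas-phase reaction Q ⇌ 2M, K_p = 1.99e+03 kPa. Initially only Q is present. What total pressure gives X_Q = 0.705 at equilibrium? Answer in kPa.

P = 503 kPa

Let X = conversion of Q (basis 1 mol Q); extent of reaction ξ = X.
Species balance: n_Q = 1 − X; n_M = 2X.
Summing: n_T = 1 + X.
K_p = p_M^2 / (p_Q) with p_i = (n_i/n_T)·P.
At X = 0.705: the mole-fraction product g(X) = Π y_i^ν_i = 3.953. Since K_p = g(X)·P^{1}, P = (K_p/g)^(1/1) = (1.99e+03/3.953)^(1/1) = 503 kPa.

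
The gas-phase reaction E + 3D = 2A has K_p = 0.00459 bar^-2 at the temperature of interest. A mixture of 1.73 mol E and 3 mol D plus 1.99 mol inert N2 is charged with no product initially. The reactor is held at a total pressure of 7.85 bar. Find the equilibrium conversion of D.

X = 0.195

Basis: 3 mol D initially; let X = conversion of D. Extent ξ = X.
Moles: n_E = 1.73 − X; n_D = 3 − 3X; n_A = 2X; n_I = 1.99 (inert).
Total moles n_T = 6.72 − 2X.
Mole fractions y_i = n_i/n_T; K_p = p_A^2 / (p_E p_D^3) with p_i = y_i·P.
Setting this equal to 0.00459 bar^-2 and taking the physical root (0 < X < 1) gives X = 0.195.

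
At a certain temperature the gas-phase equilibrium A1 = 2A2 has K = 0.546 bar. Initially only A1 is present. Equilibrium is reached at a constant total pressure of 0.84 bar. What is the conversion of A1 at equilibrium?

Let X = conversion of A1 (basis 1 mol A1); extent of reaction ξ = X.
Mole table: n_A1 = 1 − X; n_A2 = 2X.
Summing: n_T = 1 + X.
Mole fractions y_i = n_i/n_T; K = p_A2^2 / (p_A1) with p_i = y_i·P.
Equating to 0.546 bar and solving on 0 < X < 1: X = 0.374.

X = 0.374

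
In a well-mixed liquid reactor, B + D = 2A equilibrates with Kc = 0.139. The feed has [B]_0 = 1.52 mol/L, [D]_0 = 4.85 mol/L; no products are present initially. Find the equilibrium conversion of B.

X = 0.272

Let X = conversion of B; extent ξ = 1.52·X mol/L.
Concentrations: [B] = 1.52 − 1.52X; [D] = 4.85 − 1.52X; [A] = 3.04X.
Kc = [A]^2 / ([B] [D]).
Solving Kc = 0.139 for X ∈ (0,1): X = 0.272.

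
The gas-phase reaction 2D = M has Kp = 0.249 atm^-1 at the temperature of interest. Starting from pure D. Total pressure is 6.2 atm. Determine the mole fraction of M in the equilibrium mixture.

y_M = 0.456

Basis: 1 mol D initially; let X = conversion of D. Extent ξ = 0.5X.
Moles: n_D = 1 − X; n_M = 0.5X.
n_T = Σnᵢ = 1 − 0.5X.
With p_i = (n_i/n_T)P, Kp = p_M / (p_D^2).
Substituting and setting equal to 0.249 atm^-1 gives a polynomial in X; the root in (0,1) is X = 0.627.
Then n_M = 0.313, n_T = 0.687, so y_M = 0.456.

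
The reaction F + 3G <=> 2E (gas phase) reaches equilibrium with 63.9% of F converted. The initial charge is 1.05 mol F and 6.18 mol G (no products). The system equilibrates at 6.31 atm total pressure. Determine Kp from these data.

Let X = conversion of F (basis 1.05 mol F); extent of reaction ξ = 1.05X.
Moles: n_F = 1.05 − 1.05X; n_G = 6.18 − 3.15X; n_E = 2.1X.
n_T = Σnᵢ = 7.23 − 2.1X.
At X = 0.639: n_F = 0.379, n_G = 4.17, n_E = 1.34, n_T = 5.89.
p_i = (n_i/n_T)·P. Kp = p_E^2 / (p_F p_G^3) = 0.0572 atm^-2.

Kp = 0.0572 atm^-2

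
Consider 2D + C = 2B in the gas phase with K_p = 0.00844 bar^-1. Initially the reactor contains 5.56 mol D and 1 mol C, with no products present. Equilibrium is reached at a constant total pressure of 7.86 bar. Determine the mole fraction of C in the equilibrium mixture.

y_C = 0.122

Let X = conversion of C (basis 1 mol C); extent of reaction ξ = X.
Species balance: n_D = 5.56 − 2X; n_C = 1 − X; n_B = 2X.
n_T = Σnᵢ = 6.56 − X.
y_i = n_i/n_T, p_i = y_i·P. K_p = p_B^2 / (p_D^2 p_C).
Substituting and setting equal to 0.00844 bar^-1 gives a polynomial in X; the root in (0,1) is X = 0.229.
Then n_C = 0.771, n_T = 6.33, so y_C = 0.122.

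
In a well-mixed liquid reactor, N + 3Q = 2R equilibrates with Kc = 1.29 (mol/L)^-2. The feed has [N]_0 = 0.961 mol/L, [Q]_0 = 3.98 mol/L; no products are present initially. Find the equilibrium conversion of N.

X = 0.740

Let X = conversion of N; extent ξ = 0.961·X mol/L.
Concentrations: [N] = 0.961 − 0.961X; [Q] = 3.98 − 2.88X; [R] = 1.92X.
Kc = [R]^2 / ([N] [Q]^3).
This equals 1.29 at X = 0.740 (the root in 0 < X < 1).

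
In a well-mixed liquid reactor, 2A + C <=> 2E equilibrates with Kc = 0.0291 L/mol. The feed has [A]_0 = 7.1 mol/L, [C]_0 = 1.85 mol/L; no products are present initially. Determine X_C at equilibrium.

Let X = conversion of C; extent ξ = 1.85·X mol/L.
Concentrations: [A] = 7.1 − 3.7X; [C] = 1.85 − 1.85X; [E] = 3.7X.
Kc = [E]^2 / ([A]^2 [C]).
Solving Kc = 0.0291 for X ∈ (0,1): X = 0.310.

X = 0.310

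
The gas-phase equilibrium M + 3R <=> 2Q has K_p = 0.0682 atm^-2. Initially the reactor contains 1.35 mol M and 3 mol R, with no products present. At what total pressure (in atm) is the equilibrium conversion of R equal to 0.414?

P = 4.95 atm

Take 3 mol R as basis and let X be its fractional conversion, so ξ = X.
At extent ξ: n_M = 1.35 − X; n_R = 3 − 3X; n_Q = 2X.
Summing: n_T = 4.35 − 2X.
K_p = p_Q^2 / (p_M p_R^3) with p_i = (n_i/n_T)·P.
At X = 0.414: the mole-fraction product g(X) = Π y_i^ν_i = 1.672. Since K_p = g(X)·P^{-2}, P = (g/K_p)^(1/2) = (1.672/0.0682)^(1/2) = 4.95 atm.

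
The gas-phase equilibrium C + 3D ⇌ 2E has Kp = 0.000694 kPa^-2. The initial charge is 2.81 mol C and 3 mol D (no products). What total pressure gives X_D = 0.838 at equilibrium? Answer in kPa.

P = 553 kPa

Take 3 mol D as basis and let X be its fractional conversion, so ξ = X.
At extent ξ: n_C = 2.81 − X; n_D = 3 − 3X; n_E = 2X.
Total moles n_T = 5.81 − 2X.
Kp = p_E^2 / (p_C p_D^3) with p_i = (n_i/n_T)·P.
At X = 0.838: the mole-fraction product g(X) = Π y_i^ν_i = 212.1. Since Kp = g(X)·P^{-2}, P = (g/Kp)^(1/2) = (212.1/0.000694)^(1/2) = 553 kPa.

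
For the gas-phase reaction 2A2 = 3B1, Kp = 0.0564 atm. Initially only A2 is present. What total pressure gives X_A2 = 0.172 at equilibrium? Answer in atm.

P = 2.45 atm

Take 1 mol A2 as basis and let X be its fractional conversion, so ξ = 0.5X.
At extent ξ: n_A2 = 1 − X; n_B1 = 1.5X.
n_T = Σnᵢ = 1 + 0.5X.
Kp = p_B1^3 / (p_A2^2) with p_i = (n_i/n_T)·P.
At X = 0.172: the mole-fraction product g(X) = Π y_i^ν_i = 0.02307. Since Kp = g(X)·P^{1}, P = (Kp/g)^(1/1) = (0.0564/0.02307)^(1/1) = 2.45 atm.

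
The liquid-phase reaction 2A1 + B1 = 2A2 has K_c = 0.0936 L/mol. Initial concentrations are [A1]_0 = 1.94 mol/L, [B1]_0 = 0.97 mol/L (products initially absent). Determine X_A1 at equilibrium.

Let X = conversion of A1; extent ξ = 1.94X/2 mol/L.
Concentrations: [A1] = 1.94 − 1.94X; [B1] = 0.97 − 0.97X; [A2] = 1.94X.
K_c = [A2]^2 / ([A1]^2 [B1]).
Setting equal to 0.0936 and solving for X on (0,1) gives X = 0.211.

X = 0.211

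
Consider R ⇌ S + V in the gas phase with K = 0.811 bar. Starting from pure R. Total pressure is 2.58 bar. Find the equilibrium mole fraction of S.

Let X = conversion of R (basis 1 mol R); extent of reaction ξ = X.
Species balance: n_R = 1 − X; n_S = X; n_V = X.
Summing: n_T = 1 + X.
Mole fractions y_i = n_i/n_T; K = p_S p_V / (p_R) with p_i = y_i·P.
This yields a degree-2 equation in X; solving on (0,1), X = 0.489.
Then n_S = 0.489, n_T = 1.49, so y_S = 0.328.

y_S = 0.328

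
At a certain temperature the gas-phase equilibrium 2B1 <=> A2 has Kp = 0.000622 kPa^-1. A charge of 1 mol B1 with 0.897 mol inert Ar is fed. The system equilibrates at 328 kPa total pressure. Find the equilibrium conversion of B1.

Basis: 1 mol B1 initially; let X = conversion of B1. Extent ξ = 0.5X.
Moles: n_B1 = 1 − X; n_A2 = 0.5X; n_I = 0.897 (inert).
Total moles n_T = 1.9 − 0.5X.
y_i = n_i/n_T, p_i = y_i·P. Kp = p_A2 / (p_B1^2).
This yields a degree-2 equation in X; solving on (0,1), X = 0.159.

X = 0.159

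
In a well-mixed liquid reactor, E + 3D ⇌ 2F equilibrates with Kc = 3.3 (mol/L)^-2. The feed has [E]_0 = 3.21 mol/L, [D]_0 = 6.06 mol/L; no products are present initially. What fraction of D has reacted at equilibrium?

X = 0.794

Let X = conversion of D; extent ξ = 6.06X/3 mol/L.
Concentrations: [E] = 3.21 − 2.02X; [D] = 6.06 − 6.06X; [F] = 4.04X.
Kc = [F]^2 / ([E] [D]^3).
This equals 3.3 at X = 0.794 (the root in 0 < X < 1).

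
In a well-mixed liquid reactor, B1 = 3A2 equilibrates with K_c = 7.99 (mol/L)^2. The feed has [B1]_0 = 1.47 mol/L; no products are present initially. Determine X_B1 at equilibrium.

Let X = conversion of B1; extent ξ = 1.47·X mol/L.
Concentrations: [B1] = 1.47 − 1.47X; [A2] = 4.41X.
K_c = [A2]^3 / ([B1]).
Setting equal to 7.99 and solving for X on (0,1) gives X = 0.428.

X = 0.428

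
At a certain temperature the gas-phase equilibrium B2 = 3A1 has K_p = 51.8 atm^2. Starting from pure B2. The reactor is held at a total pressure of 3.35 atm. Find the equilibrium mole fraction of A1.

y_A1 = 0.861

Take 1 mol B2 as basis and let X be its fractional conversion, so ξ = X.
Mole table: n_B2 = 1 − X; n_A1 = 3X.
Summing: n_T = 1 + 2X.
With p_i = (n_i/n_T)P, K_p = p_A1^3 / (p_B2).
Substituting and setting equal to 51.8 atm^2 gives a polynomial in X; the root in (0,1) is X = 0.675.
Then n_A1 = 2.02, n_T = 2.35, so y_A1 = 0.861.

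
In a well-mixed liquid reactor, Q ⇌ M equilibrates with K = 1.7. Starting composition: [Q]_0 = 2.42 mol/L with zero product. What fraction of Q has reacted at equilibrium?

X = 0.630

Let X = conversion of Q; extent ξ = 2.42·X mol/L.
Concentrations: [Q] = 2.42 − 2.42X; [M] = 2.42X.
K = [M] / ([Q]).
Solving K = 1.7 for X ∈ (0,1): X = 0.630.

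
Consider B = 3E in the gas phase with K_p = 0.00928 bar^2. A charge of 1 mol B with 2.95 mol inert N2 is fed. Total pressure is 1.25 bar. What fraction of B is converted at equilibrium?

Let X = conversion of B (basis 1 mol B); extent of reaction ξ = X.
Moles: n_B = 1 − X; n_E = 3X; n_I = 2.95 (inert).
n_T = Σnᵢ = 3.95 + 2X.
y_i = n_i/n_T, p_i = y_i·P. K_p = p_E^3 / (p_B).
Equating to 0.00928 bar^2 and solving on 0 < X < 1: X = 0.150.

X = 0.150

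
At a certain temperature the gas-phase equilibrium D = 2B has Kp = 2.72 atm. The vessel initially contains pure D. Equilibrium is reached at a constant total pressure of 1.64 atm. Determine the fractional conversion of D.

Let X = conversion of D (basis 1 mol D); extent of reaction ξ = X.
Moles: n_D = 1 − X; n_B = 2X.
Summing: n_T = 1 + X.
With p_i = (n_i/n_T)P, Kp = p_B^2 / (p_D).
This yields a degree-2 equation in X; solving on (0,1), X = 0.541.

X = 0.541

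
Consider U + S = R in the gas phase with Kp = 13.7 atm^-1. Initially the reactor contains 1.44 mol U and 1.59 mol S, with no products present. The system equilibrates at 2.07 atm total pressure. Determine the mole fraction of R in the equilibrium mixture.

Basis: 1.44 mol U initially; let X = conversion of U. Extent ξ = 1.44X.
Moles: n_U = 1.44 − 1.44X; n_S = 1.59 − 1.44X; n_R = 1.44X.
n_T = Σnᵢ = 3.03 − 1.44X.
Mole fractions y_i = n_i/n_T; Kp = p_R / (p_U p_S) with p_i = y_i·P.
This yields a degree-2 equation in X; solving on (0,1), X = 0.851.
Then n_R = 1.23, n_T = 1.8, so y_R = 0.679.

y_R = 0.679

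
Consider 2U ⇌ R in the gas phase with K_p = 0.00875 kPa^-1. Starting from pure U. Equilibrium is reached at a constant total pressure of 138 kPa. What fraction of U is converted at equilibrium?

Basis: 1 mol U initially; let X = conversion of U. Extent ξ = 0.5X.
Mole table: n_U = 1 − X; n_R = 0.5X.
n_T = Σnᵢ = 1 − 0.5X.
Mole fractions y_i = n_i/n_T; K_p = p_R / (p_U^2) with p_i = y_i·P.
This yields a degree-2 equation in X; solving on (0,1), X = 0.586.

X = 0.586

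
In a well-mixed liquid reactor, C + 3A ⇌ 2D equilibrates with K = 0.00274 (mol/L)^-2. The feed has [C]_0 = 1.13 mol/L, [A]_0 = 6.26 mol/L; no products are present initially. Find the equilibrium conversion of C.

Let X = conversion of C; extent ξ = 1.13·X mol/L.
Concentrations: [C] = 1.13 − 1.13X; [A] = 6.26 − 3.39X; [D] = 2.26X.
K = [D]^2 / ([C] [A]^3).
Solving K = 0.00274 for X ∈ (0,1): X = 0.263.

X = 0.263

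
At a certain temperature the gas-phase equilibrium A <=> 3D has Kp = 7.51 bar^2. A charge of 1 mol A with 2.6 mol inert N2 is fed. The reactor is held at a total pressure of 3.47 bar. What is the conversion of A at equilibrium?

X = 0.598

Let X = conversion of A (basis 1 mol A); extent of reaction ξ = X.
Moles: n_A = 1 − X; n_D = 3X; n_I = 2.6 (inert).
Summing: n_T = 3.6 + 2X.
Mole fractions y_i = n_i/n_T; Kp = p_D^3 / (p_A) with p_i = y_i·P.
Substituting and setting equal to 7.51 bar^2 gives a polynomial in X; the root in (0,1) is X = 0.598.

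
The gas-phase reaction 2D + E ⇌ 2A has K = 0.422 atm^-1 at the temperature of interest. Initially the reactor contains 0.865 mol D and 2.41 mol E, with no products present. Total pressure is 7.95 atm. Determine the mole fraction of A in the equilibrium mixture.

Basis: 0.865 mol D initially; let X = conversion of D. Extent ξ = 0.432X.
Species balance: n_D = 0.865 − 0.865X; n_E = 2.41 − 0.432X; n_A = 0.865X.
n_T = Σnᵢ = 3.28 − 0.432X.
y_i = n_i/n_T, p_i = y_i·P. K = p_A^2 / (p_D^2 p_E).
Equating to 0.422 atm^-1 and solving on 0 < X < 1: X = 0.607.
Then n_A = 0.525, n_T = 3.01, so y_A = 0.174.

y_A = 0.174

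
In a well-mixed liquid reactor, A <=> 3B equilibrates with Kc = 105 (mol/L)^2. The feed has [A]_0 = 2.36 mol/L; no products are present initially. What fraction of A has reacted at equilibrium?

X = 0.634

Let X = conversion of A; extent ξ = 2.36·X mol/L.
Concentrations: [A] = 2.36 − 2.36X; [B] = 7.08X.
Kc = [B]^3 / ([A]).
Solving Kc = 105 for X ∈ (0,1): X = 0.634.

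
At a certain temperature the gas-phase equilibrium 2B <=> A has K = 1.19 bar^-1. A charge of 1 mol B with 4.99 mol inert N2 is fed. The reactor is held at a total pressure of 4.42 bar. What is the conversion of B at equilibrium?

Take 1 mol B as basis and let X be its fractional conversion, so ξ = 0.5X.
Mole table: n_B = 1 − X; n_A = 0.5X; n_I = 4.99 (inert).
Total moles n_T = 5.99 − 0.5X.
With p_i = (n_i/n_T)P, K = p_A / (p_B^2).
Equating to 1.19 bar^-1 and solving on 0 < X < 1: X = 0.485.

X = 0.485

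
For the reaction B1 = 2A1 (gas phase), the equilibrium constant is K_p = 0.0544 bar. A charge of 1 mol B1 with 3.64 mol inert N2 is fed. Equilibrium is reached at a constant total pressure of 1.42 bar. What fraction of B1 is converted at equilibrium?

X = 0.193

Let X = conversion of B1 (basis 1 mol B1); extent of reaction ξ = X.
At extent ξ: n_B1 = 1 − X; n_A1 = 2X; n_I = 3.64 (inert).
n_T = Σnᵢ = 4.64 + X.
y_i = n_i/n_T, p_i = y_i·P. K_p = p_A1^2 / (p_B1).
This yields a degree-2 equation in X; solving on (0,1), X = 0.193.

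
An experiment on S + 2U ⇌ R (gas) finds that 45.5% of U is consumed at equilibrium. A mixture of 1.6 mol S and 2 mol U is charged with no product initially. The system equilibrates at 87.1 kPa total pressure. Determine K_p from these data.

Basis: 2 mol U initially; let X = conversion of U. Extent ξ = X.
Species balance: n_S = 1.6 − X; n_U = 2 − 2X; n_R = X.
Summing: n_T = 3.6 − 2X.
At X = 0.455: n_S = 1.15, n_U = 1.09, n_R = 0.455, n_T = 2.69.
p_i = (n_i/n_T)·P. K_p = p_R / (p_S p_U^2) = 0.000319 kPa^-2.

K_p = 0.000319 kPa^-2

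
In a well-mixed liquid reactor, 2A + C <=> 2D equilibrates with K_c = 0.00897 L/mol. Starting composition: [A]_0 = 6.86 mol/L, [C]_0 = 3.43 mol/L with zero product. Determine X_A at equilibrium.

X = 0.140

Let X = conversion of A; extent ξ = 6.86X/2 mol/L.
Concentrations: [A] = 6.86 − 6.86X; [C] = 3.43 − 3.43X; [D] = 6.86X.
K_c = [D]^2 / ([A]^2 [C]).
This equals 0.00897 at X = 0.140 (the root in 0 < X < 1).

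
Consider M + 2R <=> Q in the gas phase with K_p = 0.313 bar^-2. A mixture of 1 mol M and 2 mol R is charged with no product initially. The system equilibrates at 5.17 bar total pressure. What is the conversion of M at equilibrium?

X = 0.614

Basis: 1 mol M initially; let X = conversion of M. Extent ξ = X.
Species balance: n_M = 1 − X; n_R = 2 − 2X; n_Q = X.
Summing: n_T = 3 − 2X.
With p_i = (n_i/n_T)P, K_p = p_Q / (p_M p_R^2).
This yields a degree-3 equation in X; solving on (0,1), X = 0.614.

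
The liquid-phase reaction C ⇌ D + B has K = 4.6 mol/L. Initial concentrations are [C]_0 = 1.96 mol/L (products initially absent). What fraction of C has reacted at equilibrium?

Let X = conversion of C; extent ξ = 1.96·X mol/L.
Concentrations: [C] = 1.96 − 1.96X; [D] = 1.96X; [B] = 1.96X.
K = [D] [B] / ([C]).
Equating to 4.6 mol/L: the physical root is X = 0.756.

X = 0.756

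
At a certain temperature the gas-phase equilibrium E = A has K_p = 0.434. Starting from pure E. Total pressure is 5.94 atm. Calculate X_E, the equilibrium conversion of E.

X = 0.303

Let X = conversion of E (basis 1 mol E); extent of reaction ξ = X.
Mole table: n_E = 1 − X; n_A = X.
Since Δν = 0, n_T = 1 throughout.
With p_i = (n_i/n_T)P, K_p = p_A / (p_E).
Setting this equal to 0.434 and taking the physical root (0 < X < 1) gives X = 0.303.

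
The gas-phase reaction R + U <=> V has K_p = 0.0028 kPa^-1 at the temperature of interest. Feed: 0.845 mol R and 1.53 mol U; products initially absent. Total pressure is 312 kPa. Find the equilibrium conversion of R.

Take 0.845 mol R as basis and let X be its fractional conversion, so ξ = 0.845X.
Species balance: n_R = 0.845 − 0.845X; n_U = 1.53 − 0.845X; n_V = 0.845X.
Total moles n_T = 2.38 − 0.845X.
With p_i = (n_i/n_T)P, K_p = p_V / (p_R p_U).
Equating to 0.0028 kPa^-1 and solving on 0 < X < 1: X = 0.342.

X = 0.342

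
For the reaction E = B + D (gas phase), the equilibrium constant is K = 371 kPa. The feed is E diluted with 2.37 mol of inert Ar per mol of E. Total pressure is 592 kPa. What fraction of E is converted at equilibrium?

Basis: 1 mol E initially; let X = conversion of E. Extent ξ = X.
Mole table: n_E = 1 − X; n_B = X; n_D = X; n_I = 2.37 (inert).
Summing: n_T = 3.37 + X.
With p_i = (n_i/n_T)P, K = p_B p_D / (p_E).
Substituting and setting equal to 371 kPa gives a polynomial in X; the root in (0,1) is X = 0.771.

X = 0.771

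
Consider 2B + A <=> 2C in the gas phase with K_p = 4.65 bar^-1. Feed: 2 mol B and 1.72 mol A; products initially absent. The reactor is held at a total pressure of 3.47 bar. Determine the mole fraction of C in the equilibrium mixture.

Let X = conversion of B (basis 2 mol B); extent of reaction ξ = X.
At extent ξ: n_B = 2 − 2X; n_A = 1.72 − X; n_C = 2X.
n_T = Σnᵢ = 3.72 − X.
With p_i = (n_i/n_T)P, K_p = p_C^2 / (p_B^2 p_A).
Setting this equal to 4.65 bar^-1 and taking the physical root (0 < X < 1) gives X = 0.700.
Then n_C = 1.4, n_T = 3.02, so y_C = 0.464.

y_C = 0.464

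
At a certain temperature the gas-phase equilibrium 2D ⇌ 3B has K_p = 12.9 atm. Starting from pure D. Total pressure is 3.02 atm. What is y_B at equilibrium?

y_B = 0.710

Take 1 mol D as basis and let X be its fractional conversion, so ξ = 0.5X.
Moles: n_D = 1 − X; n_B = 1.5X.
Summing: n_T = 1 + 0.5X.
Mole fractions y_i = n_i/n_T; K_p = p_B^3 / (p_D^2) with p_i = y_i·P.
This yields a degree-3 equation in X; solving on (0,1), X = 0.620.
Then n_B = 0.931, n_T = 1.31, so y_B = 0.710.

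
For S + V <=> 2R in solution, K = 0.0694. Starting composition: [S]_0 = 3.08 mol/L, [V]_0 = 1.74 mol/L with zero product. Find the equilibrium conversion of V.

X = 0.154

Let X = conversion of V; extent ξ = 1.74·X mol/L.
Concentrations: [S] = 3.08 − 1.74X; [V] = 1.74 − 1.74X; [R] = 3.48X.
K = [R]^2 / ([S] [V]).
This equals 0.0694 at X = 0.154 (the root in 0 < X < 1).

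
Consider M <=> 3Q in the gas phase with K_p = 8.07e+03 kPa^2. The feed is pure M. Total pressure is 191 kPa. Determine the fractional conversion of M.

Take 1 mol M as basis and let X be its fractional conversion, so ξ = X.
Species balance: n_M = 1 − X; n_Q = 3X.
Summing: n_T = 1 + 2X.
With p_i = (n_i/n_T)P, K_p = p_Q^3 / (p_M).
Equating to 8.07e+03 kPa^2 and solving on 0 < X < 1: X = 0.239.

X = 0.239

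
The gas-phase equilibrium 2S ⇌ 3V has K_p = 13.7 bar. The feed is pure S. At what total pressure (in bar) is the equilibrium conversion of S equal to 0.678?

Basis: 1 mol S initially; let X = conversion of S. Extent ξ = 0.5X.
Moles: n_S = 1 − X; n_V = 1.5X.
n_T = Σnᵢ = 1 + 0.5X.
K_p = p_V^3 / (p_S^2) with p_i = (n_i/n_T)·P.
At X = 0.678: the mole-fraction product g(X) = Π y_i^ν_i = 7.577. Since K_p = g(X)·P^{1}, P = (K_p/g)^(1/1) = (13.7/7.577)^(1/1) = 1.81 bar.

P = 1.81 bar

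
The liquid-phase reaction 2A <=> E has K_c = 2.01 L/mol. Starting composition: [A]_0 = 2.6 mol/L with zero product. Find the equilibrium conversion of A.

X = 0.735

Let X = conversion of A; extent ξ = 2.6X/2 mol/L.
Concentrations: [A] = 2.6 − 2.6X; [E] = 1.3X.
K_c = [E] / ([A]^2).
This equals 2.01 at X = 0.735 (the root in 0 < X < 1).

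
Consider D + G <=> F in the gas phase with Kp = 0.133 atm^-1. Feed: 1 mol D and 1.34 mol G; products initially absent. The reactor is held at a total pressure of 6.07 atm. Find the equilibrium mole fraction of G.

y_G = 0.512

Let X = conversion of D (basis 1 mol D); extent of reaction ξ = X.
Species balance: n_D = 1 − X; n_G = 1.34 − X; n_F = X.
Summing: n_T = 2.34 − X.
Mole fractions y_i = n_i/n_T; Kp = p_F / (p_D p_G) with p_i = y_i·P.
Setting this equal to 0.133 atm^-1 and taking the physical root (0 < X < 1) gives X = 0.292.
Then n_G = 1.05, n_T = 2.05, so y_G = 0.512.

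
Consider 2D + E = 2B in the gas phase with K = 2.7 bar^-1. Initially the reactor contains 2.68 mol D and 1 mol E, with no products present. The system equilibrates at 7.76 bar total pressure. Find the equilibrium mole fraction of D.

Basis: 1 mol E initially; let X = conversion of E. Extent ξ = X.
Species balance: n_D = 2.68 − 2X; n_E = 1 − X; n_B = 2X.
Total moles n_T = 3.68 − X.
Mole fractions y_i = n_i/n_T; K = p_B^2 / (p_D^2 p_E) with p_i = y_i·P.
Equating to 2.7 bar^-1 and solving on 0 < X < 1: X = 0.760.
Then n_D = 1.16, n_T = 2.92, so y_D = 0.397.

y_D = 0.397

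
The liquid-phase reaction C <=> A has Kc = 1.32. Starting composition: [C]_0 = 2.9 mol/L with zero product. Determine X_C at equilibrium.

Let X = conversion of C; extent ξ = 2.9·X mol/L.
Concentrations: [C] = 2.9 − 2.9X; [A] = 2.9X.
Kc = [A] / ([C]).
Solving Kc = 1.32 for X ∈ (0,1): X = 0.569.

X = 0.569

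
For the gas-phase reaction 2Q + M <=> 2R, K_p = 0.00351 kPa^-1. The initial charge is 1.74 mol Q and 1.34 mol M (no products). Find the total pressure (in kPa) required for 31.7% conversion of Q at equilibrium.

P = 162 kPa

Basis: 1.74 mol Q initially; let X = conversion of Q. Extent ξ = 0.87X.
Moles: n_Q = 1.74 − 1.74X; n_M = 1.34 − 0.87X; n_R = 1.74X.
Summing: n_T = 3.08 − 0.87X.
K_p = p_R^2 / (p_Q^2 p_M) with p_i = (n_i/n_T)·P.
At X = 0.317: the mole-fraction product g(X) = Π y_i^ν_i = 0.5676. Since K_p = g(X)·P^{-1}, P = (g/K_p)^(1/1) = (0.5676/0.00351)^(1/1) = 162 kPa.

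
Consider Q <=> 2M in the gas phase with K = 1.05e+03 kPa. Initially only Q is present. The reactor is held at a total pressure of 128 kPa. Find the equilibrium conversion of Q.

X = 0.820

Let X = conversion of Q (basis 1 mol Q); extent of reaction ξ = X.
Species balance: n_Q = 1 − X; n_M = 2X.
Total moles n_T = 1 + X.
With p_i = (n_i/n_T)P, K = p_M^2 / (p_Q).
This yields a degree-2 equation in X; solving on (0,1), X = 0.820.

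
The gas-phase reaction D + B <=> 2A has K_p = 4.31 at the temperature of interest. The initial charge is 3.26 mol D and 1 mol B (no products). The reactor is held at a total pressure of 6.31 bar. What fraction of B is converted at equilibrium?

Take 1 mol B as basis and let X be its fractional conversion, so ξ = X.
Moles: n_D = 3.26 − X; n_B = 1 − X; n_A = 2X.
n_T stays at 4.26 (no change in mole number).
y_i = n_i/n_T, p_i = y_i·P. K_p = p_A^2 / (p_D p_B).
Setting this equal to 4.31 and taking the physical root (0 < X < 1) gives X = 0.775.

X = 0.775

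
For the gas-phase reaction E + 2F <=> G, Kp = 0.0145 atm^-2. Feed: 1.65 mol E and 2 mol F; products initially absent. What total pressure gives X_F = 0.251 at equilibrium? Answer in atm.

Let X = conversion of F (basis 2 mol F); extent of reaction ξ = X.
Species balance: n_E = 1.65 − X; n_F = 2 − 2X; n_G = X.
Total moles n_T = 3.65 − 2X.
Kp = p_G / (p_E p_F^2) with p_i = (n_i/n_T)·P.
At X = 0.251: the mole-fraction product g(X) = Π y_i^ν_i = 0.7923. Since Kp = g(X)·P^{-2}, P = (g/Kp)^(1/2) = (0.7923/0.0145)^(1/2) = 7.39 atm.

P = 7.39 atm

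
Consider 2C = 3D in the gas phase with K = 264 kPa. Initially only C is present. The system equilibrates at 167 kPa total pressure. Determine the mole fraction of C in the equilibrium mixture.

Let X = conversion of C (basis 1 mol C); extent of reaction ξ = 0.5X.
Mole table: n_C = 1 − X; n_D = 1.5X.
Summing: n_T = 1 + 0.5X.
y_i = n_i/n_T, p_i = y_i·P. K = p_D^3 / (p_C^2).
Substituting and setting equal to 264 kPa gives a polynomial in X; the root in (0,1) is X = 0.516.
Then n_C = 0.484, n_T = 1.26, so y_C = 0.384.

y_C = 0.384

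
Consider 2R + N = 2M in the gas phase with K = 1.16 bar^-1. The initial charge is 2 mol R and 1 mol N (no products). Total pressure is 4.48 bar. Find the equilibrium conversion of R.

X = 0.504

Take 2 mol R as basis and let X be its fractional conversion, so ξ = X.
Mole table: n_R = 2 − 2X; n_N = 1 − X; n_M = 2X.
Total moles n_T = 3 − X.
With p_i = (n_i/n_T)P, K = p_M^2 / (p_R^2 p_N).
Substituting and setting equal to 1.16 bar^-1 gives a polynomial in X; the root in (0,1) is X = 0.504.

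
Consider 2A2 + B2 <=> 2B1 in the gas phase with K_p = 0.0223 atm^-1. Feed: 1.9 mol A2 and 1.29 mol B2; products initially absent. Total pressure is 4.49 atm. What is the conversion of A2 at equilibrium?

Let X = conversion of A2 (basis 1.9 mol A2); extent of reaction ξ = 0.95X.
Moles: n_A2 = 1.9 − 1.9X; n_B2 = 1.29 − 0.95X; n_B1 = 1.9X.
Summing: n_T = 3.19 − 0.95X.
y_i = n_i/n_T, p_i = y_i·P. K_p = p_B1^2 / (p_A2^2 p_B2).
This yields a degree-3 equation in X; solving on (0,1), X = 0.162.

X = 0.162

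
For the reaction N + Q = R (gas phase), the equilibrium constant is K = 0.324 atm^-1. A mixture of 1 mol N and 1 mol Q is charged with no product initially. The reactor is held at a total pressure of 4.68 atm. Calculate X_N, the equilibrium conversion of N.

X = 0.370

Basis: 1 mol N initially; let X = conversion of N. Extent ξ = X.
Mole table: n_N = 1 − X; n_Q = 1 − X; n_R = X.
n_T = Σnᵢ = 2 − X.
Mole fractions y_i = n_i/n_T; K = p_R / (p_N p_Q) with p_i = y_i·P.
Setting this equal to 0.324 atm^-1 and taking the physical root (0 < X < 1) gives X = 0.370.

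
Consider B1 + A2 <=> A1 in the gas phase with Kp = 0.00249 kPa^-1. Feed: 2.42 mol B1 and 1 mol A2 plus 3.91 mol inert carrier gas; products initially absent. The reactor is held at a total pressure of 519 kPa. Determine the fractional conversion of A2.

X = 0.282

Take 1 mol A2 as basis and let X be its fractional conversion, so ξ = X.
Species balance: n_B1 = 2.42 − X; n_A2 = 1 − X; n_A1 = X; n_I = 3.91 (inert).
Summing: n_T = 7.33 − X.
With p_i = (n_i/n_T)P, Kp = p_A1 / (p_B1 p_A2).
Setting this equal to 0.00249 kPa^-1 and taking the physical root (0 < X < 1) gives X = 0.282.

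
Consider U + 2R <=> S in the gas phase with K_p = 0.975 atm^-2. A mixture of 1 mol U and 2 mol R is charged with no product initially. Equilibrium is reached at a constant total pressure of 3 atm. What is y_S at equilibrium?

Take 1 mol U as basis and let X be its fractional conversion, so ξ = X.
Species balance: n_U = 1 − X; n_R = 2 − 2X; n_S = X.
Summing: n_T = 3 − 2X.
Mole fractions y_i = n_i/n_T; K_p = p_S / (p_U p_R^2) with p_i = y_i·P.
Equating to 0.975 atm^-2 and solving on 0 < X < 1: X = 0.620.
Then n_S = 0.62, n_T = 1.76, so y_S = 0.353.

y_S = 0.353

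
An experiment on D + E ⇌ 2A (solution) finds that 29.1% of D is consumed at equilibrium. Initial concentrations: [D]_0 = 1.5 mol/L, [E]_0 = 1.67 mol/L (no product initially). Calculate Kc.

Kc = 0.581

Let X = conversion of D.
Concentrations: [D] = 1.5 − 1.5X; [E] = 1.67 − 1.5X; [A] = 3X.
At X = 0.291: [D] = 1.06, [E] = 1.23, [A] = 0.873.
Kc = [A]^2 / ([D] [E]) = 0.581.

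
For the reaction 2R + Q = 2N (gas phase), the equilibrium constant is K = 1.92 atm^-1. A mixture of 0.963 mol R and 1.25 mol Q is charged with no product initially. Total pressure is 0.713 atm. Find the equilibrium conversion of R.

Let X = conversion of R (basis 0.963 mol R); extent of reaction ξ = 0.481X.
Moles: n_R = 0.963 − 0.963X; n_Q = 1.25 − 0.481X; n_N = 0.963X.
n_T = Σnᵢ = 2.21 − 0.481X.
y_i = n_i/n_T, p_i = y_i·P. K = p_N^2 / (p_R^2 p_Q).
Equating to 1.92 atm^-1 and solving on 0 < X < 1: X = 0.457.

X = 0.457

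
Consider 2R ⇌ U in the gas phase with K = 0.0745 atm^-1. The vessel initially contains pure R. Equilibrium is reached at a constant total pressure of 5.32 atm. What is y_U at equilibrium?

Take 1 mol R as basis and let X be its fractional conversion, so ξ = 0.5X.
Mole table: n_R = 1 − X; n_U = 0.5X.
Summing: n_T = 1 − 0.5X.
With p_i = (n_i/n_T)P, K = p_U / (p_R^2).
This yields a degree-2 equation in X; solving on (0,1), X = 0.378.
Then n_U = 0.189, n_T = 0.811, so y_U = 0.233.

y_U = 0.233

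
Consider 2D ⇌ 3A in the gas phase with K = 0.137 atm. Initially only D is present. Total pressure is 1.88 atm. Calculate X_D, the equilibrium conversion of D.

X = 0.241

Basis: 1 mol D initially; let X = conversion of D. Extent ξ = 0.5X.
Mole table: n_D = 1 − X; n_A = 1.5X.
n_T = Σnᵢ = 1 + 0.5X.
y_i = n_i/n_T, p_i = y_i·P. K = p_A^3 / (p_D^2).
Equating to 0.137 atm and solving on 0 < X < 1: X = 0.241.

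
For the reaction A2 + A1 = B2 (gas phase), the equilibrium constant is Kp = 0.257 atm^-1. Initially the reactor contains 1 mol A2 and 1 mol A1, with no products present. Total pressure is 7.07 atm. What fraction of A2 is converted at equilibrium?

X = 0.404

Let X = conversion of A2 (basis 1 mol A2); extent of reaction ξ = X.
Species balance: n_A2 = 1 − X; n_A1 = 1 − X; n_B2 = X.
Summing: n_T = 2 − X.
y_i = n_i/n_T, p_i = y_i·P. Kp = p_B2 / (p_A2 p_A1).
Setting this equal to 0.257 atm^-1 and taking the physical root (0 < X < 1) gives X = 0.404.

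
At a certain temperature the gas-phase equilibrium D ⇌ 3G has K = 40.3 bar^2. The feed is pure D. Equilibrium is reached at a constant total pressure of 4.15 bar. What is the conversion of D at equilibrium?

Take 1 mol D as basis and let X be its fractional conversion, so ξ = X.
At extent ξ: n_D = 1 − X; n_G = 3X.
n_T = Σnᵢ = 1 + 2X.
y_i = n_i/n_T, p_i = y_i·P. K = p_G^3 / (p_D).
Equating to 40.3 bar^2 and solving on 0 < X < 1: X = 0.556.

X = 0.556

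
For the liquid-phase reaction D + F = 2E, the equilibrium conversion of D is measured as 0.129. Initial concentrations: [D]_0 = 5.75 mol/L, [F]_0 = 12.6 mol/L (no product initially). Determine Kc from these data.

Kc = 0.0371

Let X = conversion of D.
Concentrations: [D] = 5.75 − 5.75X; [F] = 12.6 − 5.75X; [E] = 11.5X.
At X = 0.129: [D] = 5.01, [F] = 11.9, [E] = 1.48.
Kc = [E]^2 / ([D] [F]) = 0.0371.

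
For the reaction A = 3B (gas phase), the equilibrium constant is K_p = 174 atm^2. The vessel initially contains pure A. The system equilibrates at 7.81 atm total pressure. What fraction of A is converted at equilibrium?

Take 1 mol A as basis and let X be its fractional conversion, so ξ = X.
Moles: n_A = 1 − X; n_B = 3X.
Total moles n_T = 1 + 2X.
With p_i = (n_i/n_T)P, K_p = p_B^3 / (p_A).
This yields a degree-3 equation in X; solving on (0,1), X = 0.590.

X = 0.590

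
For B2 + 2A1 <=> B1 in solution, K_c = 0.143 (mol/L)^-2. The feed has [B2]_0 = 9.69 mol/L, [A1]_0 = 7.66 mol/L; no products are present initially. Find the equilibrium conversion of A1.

Let X = conversion of A1; extent ξ = 7.66X/2 mol/L.
Concentrations: [B2] = 9.69 − 3.83X; [A1] = 7.66 − 7.66X; [B1] = 3.83X.
K_c = [B1] / ([B2] [A1]^2).
Equating to 0.143 (mol/L)^-2: the physical root is X = 0.771.

X = 0.771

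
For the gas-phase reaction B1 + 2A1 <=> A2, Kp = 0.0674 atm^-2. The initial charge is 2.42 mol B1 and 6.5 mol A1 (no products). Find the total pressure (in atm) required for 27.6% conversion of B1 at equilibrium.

P = 3.49 atm

Basis: 2.42 mol B1 initially; let X = conversion of B1. Extent ξ = 2.42X.
Moles: n_B1 = 2.42 − 2.42X; n_A1 = 6.5 − 4.84X; n_A2 = 2.42X.
n_T = Σnᵢ = 8.92 − 4.84X.
Kp = p_A2 / (p_B1 p_A1^2) with p_i = (n_i/n_T)·P.
At X = 0.276: the mole-fraction product g(X) = Π y_i^ν_i = 0.8222. Since Kp = g(X)·P^{-2}, P = (g/Kp)^(1/2) = (0.8222/0.0674)^(1/2) = 3.49 atm.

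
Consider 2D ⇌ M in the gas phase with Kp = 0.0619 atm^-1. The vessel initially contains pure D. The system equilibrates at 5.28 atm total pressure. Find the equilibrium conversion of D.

Take 1 mol D as basis and let X be its fractional conversion, so ξ = 0.5X.
Moles: n_D = 1 − X; n_M = 0.5X.
Total moles n_T = 1 − 0.5X.
y_i = n_i/n_T, p_i = y_i·P. Kp = p_M / (p_D^2).
Setting this equal to 0.0619 atm^-1 and taking the physical root (0 < X < 1) gives X = 0.342.

X = 0.342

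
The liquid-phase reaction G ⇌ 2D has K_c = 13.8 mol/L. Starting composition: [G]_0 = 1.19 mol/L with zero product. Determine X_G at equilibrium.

X = 0.787

Let X = conversion of G; extent ξ = 1.19·X mol/L.
Concentrations: [G] = 1.19 − 1.19X; [D] = 2.38X.
K_c = [D]^2 / ([G]).
Equating to 13.8 mol/L: the physical root is X = 0.787.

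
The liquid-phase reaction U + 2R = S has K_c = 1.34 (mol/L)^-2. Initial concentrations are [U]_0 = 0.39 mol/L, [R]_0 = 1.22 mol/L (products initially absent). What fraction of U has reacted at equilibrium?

X = 0.486

Let X = conversion of U; extent ξ = 0.39·X mol/L.
Concentrations: [U] = 0.39 − 0.39X; [R] = 1.22 − 0.78X; [S] = 0.39X.
K_c = [S] / ([U] [R]^2).
Solving K_c = 1.34 for X ∈ (0,1): X = 0.486.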